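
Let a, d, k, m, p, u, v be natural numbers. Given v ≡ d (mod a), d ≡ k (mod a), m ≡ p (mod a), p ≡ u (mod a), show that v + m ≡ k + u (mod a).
v ≡ d (mod a) and d ≡ k (mod a), hence v ≡ k (mod a). m ≡ p (mod a) and p ≡ u (mod a), therefore m ≡ u (mod a). v ≡ k (mod a), so v + m ≡ k + u (mod a).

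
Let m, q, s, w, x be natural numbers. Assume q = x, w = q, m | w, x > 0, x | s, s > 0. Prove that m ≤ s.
From w = q and m | w, m | q. q = x, so m | x. x > 0, so m ≤ x. x | s and s > 0, so x ≤ s. From m ≤ x, m ≤ s.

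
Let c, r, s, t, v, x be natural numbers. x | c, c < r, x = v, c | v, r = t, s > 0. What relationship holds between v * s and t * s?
v * s < t * s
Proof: Since x = v and x | c, v | c. c | v, so c = v. Since c < r, v < r. Since r = t, v < t. Since s > 0, v * s < t * s.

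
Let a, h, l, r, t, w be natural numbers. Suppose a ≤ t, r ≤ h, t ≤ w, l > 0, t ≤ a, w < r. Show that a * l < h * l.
Since t ≤ a and a ≤ t, t = a. Since t ≤ w, a ≤ w. w < r, so a < r. r ≤ h, so a < h. Combined with l > 0, by multiplying by a positive, a * l < h * l.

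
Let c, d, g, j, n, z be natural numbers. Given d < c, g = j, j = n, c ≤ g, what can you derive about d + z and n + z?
d + z < n + z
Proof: g = j and j = n, hence g = n. Since c ≤ g, c ≤ n. Since d < c, d < n. Then d + z < n + z.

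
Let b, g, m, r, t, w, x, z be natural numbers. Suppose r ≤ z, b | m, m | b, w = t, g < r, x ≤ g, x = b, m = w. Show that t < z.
Because b | m and m | b, b = m. m = w, so b = w. w = t, so b = t. Since x = b and x ≤ g, b ≤ g. Since g < r and r ≤ z, g < z. Since b ≤ g, b < z. b = t, so t < z.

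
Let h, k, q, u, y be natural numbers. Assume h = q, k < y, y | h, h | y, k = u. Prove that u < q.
y | h and h | y, so y = h. h = q, so y = q. Since k < y, k < q. k = u, so u < q.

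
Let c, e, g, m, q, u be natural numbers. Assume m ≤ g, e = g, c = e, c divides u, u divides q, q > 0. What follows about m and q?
m ≤ q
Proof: c = e and c divides u, therefore e divides u. Since u divides q, e divides q. From e = g, g divides q. q > 0, so g ≤ q. m ≤ g, so m ≤ q.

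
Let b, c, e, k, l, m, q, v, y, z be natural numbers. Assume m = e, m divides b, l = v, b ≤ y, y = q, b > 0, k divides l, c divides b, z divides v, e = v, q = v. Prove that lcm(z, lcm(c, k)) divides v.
y = q and b ≤ y, therefore b ≤ q. From q = v, b ≤ v. m = e and m divides b, hence e divides b. e = v, so v divides b. Because b > 0, v ≤ b. Since b ≤ v, b = v. c divides b, so c divides v. l = v and k divides l, therefore k divides v. Since c divides v, lcm(c, k) divides v. z divides v, so lcm(z, lcm(c, k)) divides v.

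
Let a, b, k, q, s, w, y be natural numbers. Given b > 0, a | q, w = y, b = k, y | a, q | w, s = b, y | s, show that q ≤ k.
y | a and a | q, hence y | q. From w = y and q | w, q | y. Since y | q, y = q. s = b and y | s, therefore y | b. Since b > 0, y ≤ b. Since b = k, y ≤ k. y = q, so q ≤ k.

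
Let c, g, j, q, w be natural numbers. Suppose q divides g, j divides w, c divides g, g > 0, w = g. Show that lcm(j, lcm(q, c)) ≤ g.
w = g and j divides w, thus j divides g. q divides g and c divides g, so lcm(q, c) divides g. j divides g, so lcm(j, lcm(q, c)) divides g. g > 0, so lcm(j, lcm(q, c)) ≤ g.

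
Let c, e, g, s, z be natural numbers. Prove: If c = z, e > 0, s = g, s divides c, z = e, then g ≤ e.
c = z and z = e, thus c = e. Since s divides c, s divides e. s = g, so g divides e. e > 0, so g ≤ e.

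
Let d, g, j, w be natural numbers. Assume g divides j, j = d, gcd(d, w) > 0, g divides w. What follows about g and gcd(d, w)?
g ≤ gcd(d, w)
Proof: j = d and g divides j, so g divides d. Since g divides w, g divides gcd(d, w). Since gcd(d, w) > 0, g ≤ gcd(d, w).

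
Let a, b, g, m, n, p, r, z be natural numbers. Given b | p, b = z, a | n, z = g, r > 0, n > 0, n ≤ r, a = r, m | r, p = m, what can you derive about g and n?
g ≤ n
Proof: Since a | n and n > 0, a ≤ n. From a = r, r ≤ n. Since n ≤ r, r = n. b = z and z = g, thus b = g. p = m and b | p, therefore b | m. From b = g, g | m. m | r, so g | r. Since r > 0, g ≤ r. Since r = n, g ≤ n.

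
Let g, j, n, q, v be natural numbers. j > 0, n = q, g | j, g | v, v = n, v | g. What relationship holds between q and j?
q ≤ j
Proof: Since v = n and n = q, v = q. From g | v and v | g, g = v. g | j, so v | j. v = q, so q | j. Since j > 0, q ≤ j.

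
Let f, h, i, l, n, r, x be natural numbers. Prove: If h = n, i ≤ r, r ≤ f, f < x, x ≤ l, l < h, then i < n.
i ≤ r and r ≤ f, therefore i ≤ f. f < x and x ≤ l, therefore f < l. i ≤ f, so i < l. l < h, so i < h. Since h = n, i < n.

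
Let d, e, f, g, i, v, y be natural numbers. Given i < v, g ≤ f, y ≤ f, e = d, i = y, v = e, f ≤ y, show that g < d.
Because y ≤ f and f ≤ y, y = f. i = y, so i = f. Since v = e and i < v, i < e. Since e = d, i < d. Since i = f, f < d. g ≤ f, so g < d.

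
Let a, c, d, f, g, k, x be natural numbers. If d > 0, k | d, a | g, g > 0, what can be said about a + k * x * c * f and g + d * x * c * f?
a + k * x * c * f ≤ g + d * x * c * f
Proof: a | g and g > 0, thus a ≤ g. From k | d and d > 0, k ≤ d. Then k * x ≤ d * x. Then k * x * c ≤ d * x * c. Then k * x * c * f ≤ d * x * c * f. Since a ≤ g, a + k * x * c * f ≤ g + d * x * c * f.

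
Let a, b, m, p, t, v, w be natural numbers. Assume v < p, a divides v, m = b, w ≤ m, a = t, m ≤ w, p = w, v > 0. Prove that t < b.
a divides v and v > 0, so a ≤ v. a = t, so t ≤ v. w ≤ m and m ≤ w, so w = m. p = w, so p = m. Since m = b, p = b. From v < p, v < b. t ≤ v, so t < b.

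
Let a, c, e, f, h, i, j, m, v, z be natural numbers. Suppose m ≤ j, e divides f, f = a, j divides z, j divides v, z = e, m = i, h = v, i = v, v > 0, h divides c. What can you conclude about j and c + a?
j divides c + a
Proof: Since m = i and m ≤ j, i ≤ j. Since i = v, v ≤ j. Since j divides v and v > 0, j ≤ v. Since v ≤ j, v = j. Since h = v, h = j. h divides c, so j divides c. z = e and j divides z, so j divides e. Since e divides f, j divides f. Because f = a, j divides a. Since j divides c, j divides c + a.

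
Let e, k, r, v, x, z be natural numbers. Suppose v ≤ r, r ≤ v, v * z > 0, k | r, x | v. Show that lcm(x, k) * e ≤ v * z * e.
r ≤ v and v ≤ r, therefore r = v. k | r, so k | v. Since x | v, lcm(x, k) | v. Then lcm(x, k) | v * z. From v * z > 0, lcm(x, k) ≤ v * z. Then lcm(x, k) * e ≤ v * z * e.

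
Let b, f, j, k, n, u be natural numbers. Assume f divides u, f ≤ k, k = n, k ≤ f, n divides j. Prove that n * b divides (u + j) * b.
f ≤ k and k ≤ f, so f = k. From k = n, f = n. Since f divides u, n divides u. n divides j, so n divides u + j. Then n * b divides (u + j) * b.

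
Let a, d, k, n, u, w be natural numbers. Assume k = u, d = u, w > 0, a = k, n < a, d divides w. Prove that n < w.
Since a = k and k = u, a = u. Since n < a, n < u. From d = u and d divides w, u divides w. Since w > 0, u ≤ w. n < u, so n < w.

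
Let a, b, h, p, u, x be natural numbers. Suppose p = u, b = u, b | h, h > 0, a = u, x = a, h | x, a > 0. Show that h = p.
b = u and b | h, thus u | h. Because h > 0, u ≤ h. x = a and h | x, therefore h | a. Since a > 0, h ≤ a. a = u, so h ≤ u. u ≤ h, so u = h. Since p = u, p = h. Then h = p.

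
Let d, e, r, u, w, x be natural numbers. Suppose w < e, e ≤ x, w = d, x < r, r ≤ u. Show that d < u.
e ≤ x and x < r, so e < r. w < e, so w < r. Because r ≤ u, w < u. Since w = d, d < u.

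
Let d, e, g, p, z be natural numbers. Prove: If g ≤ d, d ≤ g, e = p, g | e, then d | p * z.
g ≤ d and d ≤ g, so g = d. From e = p and g | e, g | p. Since g = d, d | p. Then d | p * z.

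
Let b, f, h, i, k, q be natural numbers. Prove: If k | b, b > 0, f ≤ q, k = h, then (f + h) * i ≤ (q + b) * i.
k | b and b > 0, thus k ≤ b. k = h, so h ≤ b. Since f ≤ q, f + h ≤ q + b. Then (f + h) * i ≤ (q + b) * i.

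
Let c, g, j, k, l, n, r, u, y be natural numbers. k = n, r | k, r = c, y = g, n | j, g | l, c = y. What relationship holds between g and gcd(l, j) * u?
g | gcd(l, j) * u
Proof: From c = y and y = g, c = g. r = c and r | k, thus c | k. From k = n, c | n. n | j, so c | j. Since c = g, g | j. g | l, so g | gcd(l, j). Then g | gcd(l, j) * u.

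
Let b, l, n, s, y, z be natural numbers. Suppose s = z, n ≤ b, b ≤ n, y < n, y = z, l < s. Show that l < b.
s = z and l < s, thus l < z. From n ≤ b and b ≤ n, n = b. y = z and y < n, hence z < n. n = b, so z < b. l < z, so l < b.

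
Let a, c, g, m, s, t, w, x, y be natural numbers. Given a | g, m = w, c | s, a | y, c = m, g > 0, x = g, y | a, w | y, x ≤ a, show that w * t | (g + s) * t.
a | g and g > 0, therefore a ≤ g. x = g and x ≤ a, so g ≤ a. a ≤ g, so a = g. y | a and a | y, therefore y = a. Since w | y, w | a. Because a = g, w | g. Since c = m and m = w, c = w. Since c | s, w | s. Since w | g, w | g + s. Then w * t | (g + s) * t.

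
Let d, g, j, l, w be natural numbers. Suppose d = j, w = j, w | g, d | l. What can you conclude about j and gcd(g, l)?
j | gcd(g, l)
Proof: w = j and w | g, thus j | g. Because d = j and d | l, j | l. Because j | g, j | gcd(g, l).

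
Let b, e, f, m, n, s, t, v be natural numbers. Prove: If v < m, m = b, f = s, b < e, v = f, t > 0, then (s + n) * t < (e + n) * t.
v = f and f = s, therefore v = s. Since m = b and v < m, v < b. v = s, so s < b. Since b < e, s < e. Then s + n < e + n. t > 0, so (s + n) * t < (e + n) * t.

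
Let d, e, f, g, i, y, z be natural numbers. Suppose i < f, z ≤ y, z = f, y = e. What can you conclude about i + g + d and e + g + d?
i + g + d < e + g + d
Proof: z = f and z ≤ y, so f ≤ y. Since y = e, f ≤ e. Since i < f, i < e. Then i + g < e + g. Then i + g + d < e + g + d.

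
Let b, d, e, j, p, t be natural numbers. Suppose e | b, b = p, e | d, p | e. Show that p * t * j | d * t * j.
From b = p and e | b, e | p. Since p | e, e = p. e | d, so p | d. Then p * t | d * t. Then p * t * j | d * t * j.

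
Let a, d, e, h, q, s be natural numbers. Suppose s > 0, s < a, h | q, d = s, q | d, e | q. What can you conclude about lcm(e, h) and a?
lcm(e, h) < a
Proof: Since e | q and h | q, lcm(e, h) | q. Since d = s and q | d, q | s. From lcm(e, h) | q, lcm(e, h) | s. s > 0, so lcm(e, h) ≤ s. Since s < a, lcm(e, h) < a.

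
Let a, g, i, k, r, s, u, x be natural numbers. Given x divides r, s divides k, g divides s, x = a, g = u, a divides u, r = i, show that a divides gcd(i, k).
Because x = a and x divides r, a divides r. r = i, so a divides i. g = u and g divides s, so u divides s. Since a divides u, a divides s. s divides k, so a divides k. Since a divides i, a divides gcd(i, k).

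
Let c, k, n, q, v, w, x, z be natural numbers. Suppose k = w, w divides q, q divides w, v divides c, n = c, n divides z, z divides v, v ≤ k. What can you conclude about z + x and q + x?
z + x ≤ q + x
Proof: Because w divides q and q divides w, w = q. k = w, so k = q. Since n = c and n divides z, c divides z. From v divides c, v divides z. Because z divides v, v = z. v ≤ k, so z ≤ k. From k = q, z ≤ q. Then z + x ≤ q + x.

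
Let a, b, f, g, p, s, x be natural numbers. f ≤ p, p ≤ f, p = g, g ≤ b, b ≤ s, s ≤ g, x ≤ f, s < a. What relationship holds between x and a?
x < a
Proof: From f ≤ p and p ≤ f, f = p. Because p = g, f = g. From g ≤ b and b ≤ s, g ≤ s. s ≤ g, so g = s. f = g, so f = s. x ≤ f, so x ≤ s. s < a, so x < a.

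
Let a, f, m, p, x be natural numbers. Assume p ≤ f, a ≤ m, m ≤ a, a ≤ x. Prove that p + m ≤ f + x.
Because a ≤ m and m ≤ a, a = m. a ≤ x, so m ≤ x. Since p ≤ f, p + m ≤ f + x.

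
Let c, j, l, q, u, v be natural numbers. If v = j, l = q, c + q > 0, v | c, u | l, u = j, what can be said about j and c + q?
j ≤ c + q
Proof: v = j and v | c, therefore j | c. u = j and u | l, therefore j | l. Since l = q, j | q. From j | c, j | c + q. c + q > 0, so j ≤ c + q.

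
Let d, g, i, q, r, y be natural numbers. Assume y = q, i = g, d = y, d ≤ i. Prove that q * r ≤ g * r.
Because i = g and d ≤ i, d ≤ g. d = y, so y ≤ g. y = q, so q ≤ g. Then q * r ≤ g * r.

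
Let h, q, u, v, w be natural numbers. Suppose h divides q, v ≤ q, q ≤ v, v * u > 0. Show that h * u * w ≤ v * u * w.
From q ≤ v and v ≤ q, q = v. Since h divides q, h divides v. Then h * u divides v * u. Since v * u > 0, h * u ≤ v * u. By multiplying by a non-negative, h * u * w ≤ v * u * w.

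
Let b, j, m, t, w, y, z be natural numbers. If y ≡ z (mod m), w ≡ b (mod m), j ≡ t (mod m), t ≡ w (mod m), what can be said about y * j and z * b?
y * j ≡ z * b (mod m)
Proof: Because j ≡ t (mod m) and t ≡ w (mod m), j ≡ w (mod m). Since w ≡ b (mod m), j ≡ b (mod m). Combined with y ≡ z (mod m), by multiplying congruences, y * j ≡ z * b (mod m).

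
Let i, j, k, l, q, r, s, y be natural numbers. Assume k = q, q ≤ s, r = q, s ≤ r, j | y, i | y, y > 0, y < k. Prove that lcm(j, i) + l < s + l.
From r = q and s ≤ r, s ≤ q. From q ≤ s, q = s. k = q, so k = s. Because j | y and i | y, lcm(j, i) | y. From y > 0, lcm(j, i) ≤ y. Since y < k, lcm(j, i) < k. k = s, so lcm(j, i) < s. Then lcm(j, i) + l < s + l.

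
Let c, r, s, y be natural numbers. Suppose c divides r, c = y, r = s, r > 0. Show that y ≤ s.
Since c = y and c divides r, y divides r. Because r > 0, y ≤ r. From r = s, y ≤ s.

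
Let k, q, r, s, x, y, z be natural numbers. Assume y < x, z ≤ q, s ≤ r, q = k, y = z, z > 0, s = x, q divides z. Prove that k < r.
q divides z and z > 0, thus q ≤ z. z ≤ q, so z = q. Because y = z and y < x, z < x. Since z = q, q < x. q = k, so k < x. Since s = x and s ≤ r, x ≤ r. k < x, so k < r.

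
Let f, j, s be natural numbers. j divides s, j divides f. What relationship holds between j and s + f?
j divides s + f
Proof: j divides s and j divides f. By divisibility of sums, j divides s + f.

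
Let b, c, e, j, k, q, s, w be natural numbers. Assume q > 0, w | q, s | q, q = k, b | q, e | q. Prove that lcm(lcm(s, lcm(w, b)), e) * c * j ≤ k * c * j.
w | q and b | q, thus lcm(w, b) | q. Since s | q, lcm(s, lcm(w, b)) | q. e | q, so lcm(lcm(s, lcm(w, b)), e) | q. q > 0, so lcm(lcm(s, lcm(w, b)), e) ≤ q. Since q = k, lcm(lcm(s, lcm(w, b)), e) ≤ k. Then lcm(lcm(s, lcm(w, b)), e) * c ≤ k * c. Then lcm(lcm(s, lcm(w, b)), e) * c * j ≤ k * c * j.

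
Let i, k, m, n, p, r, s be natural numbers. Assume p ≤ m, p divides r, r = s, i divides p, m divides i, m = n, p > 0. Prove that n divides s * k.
m divides i and i divides p, so m divides p. Since p > 0, m ≤ p. Since p ≤ m, p = m. m = n, so p = n. Since r = s and p divides r, p divides s. p = n, so n divides s. Then n divides s * k.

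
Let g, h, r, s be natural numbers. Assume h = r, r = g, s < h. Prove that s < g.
From h = r and r = g, h = g. Since s < h, s < g.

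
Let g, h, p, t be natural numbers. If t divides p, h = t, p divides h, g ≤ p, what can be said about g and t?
g ≤ t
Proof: h = t and p divides h, hence p divides t. Since t divides p, p = t. g ≤ p, so g ≤ t.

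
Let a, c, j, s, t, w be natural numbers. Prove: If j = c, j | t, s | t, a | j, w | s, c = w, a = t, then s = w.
a = t and a | j, thus t | j. Since j | t, t = j. j = c, so t = c. c = w, so t = w. Since s | t, s | w. Since w | s, s = w.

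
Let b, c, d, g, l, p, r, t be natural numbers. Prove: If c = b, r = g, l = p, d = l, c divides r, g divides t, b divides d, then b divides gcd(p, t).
Since d = l and l = p, d = p. b divides d, so b divides p. Since c = b and c divides r, b divides r. r = g, so b divides g. Since g divides t, b divides t. b divides p, so b divides gcd(p, t).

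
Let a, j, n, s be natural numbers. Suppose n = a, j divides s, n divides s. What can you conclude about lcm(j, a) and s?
lcm(j, a) divides s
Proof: n = a and n divides s, so a divides s. j divides s, so lcm(j, a) divides s.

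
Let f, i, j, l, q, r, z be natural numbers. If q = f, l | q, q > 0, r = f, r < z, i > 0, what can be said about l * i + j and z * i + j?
l * i + j < z * i + j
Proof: l | q and q > 0, hence l ≤ q. Since q = f, l ≤ f. r = f and r < z, therefore f < z. Since l ≤ f, l < z. From i > 0, l * i < z * i. Then l * i + j < z * i + j.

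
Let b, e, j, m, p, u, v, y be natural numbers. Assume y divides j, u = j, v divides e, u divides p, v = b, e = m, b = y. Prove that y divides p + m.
Because u = j and u divides p, j divides p. From y divides j, y divides p. v = b and v divides e, hence b divides e. b = y, so y divides e. Since e = m, y divides m. y divides p, so y divides p + m.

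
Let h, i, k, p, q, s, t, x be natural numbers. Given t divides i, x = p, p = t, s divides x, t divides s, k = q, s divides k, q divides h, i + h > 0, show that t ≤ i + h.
x = p and p = t, hence x = t. From s divides x, s divides t. Since t divides s, s = t. Because k = q and s divides k, s divides q. s = t, so t divides q. q divides h, so t divides h. Since t divides i, t divides i + h. i + h > 0, so t ≤ i + h.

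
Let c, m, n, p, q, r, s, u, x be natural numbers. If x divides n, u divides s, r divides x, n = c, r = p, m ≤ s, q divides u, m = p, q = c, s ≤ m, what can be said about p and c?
p = c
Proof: r divides x and x divides n, so r divides n. n = c, so r divides c. r = p, so p divides c. s ≤ m and m ≤ s, therefore s = m. From q = c and q divides u, c divides u. From u divides s, c divides s. Because s = m, c divides m. Since m = p, c divides p. Since p divides c, p = c.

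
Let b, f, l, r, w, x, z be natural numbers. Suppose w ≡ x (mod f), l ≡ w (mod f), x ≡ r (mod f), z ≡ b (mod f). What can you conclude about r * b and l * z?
r * b ≡ l * z (mod f)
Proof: l ≡ w (mod f) and w ≡ x (mod f), so l ≡ x (mod f). x ≡ r (mod f), so l ≡ r (mod f). Since z ≡ b (mod f), l * z ≡ r * b (mod f). Then r * b ≡ l * z (mod f).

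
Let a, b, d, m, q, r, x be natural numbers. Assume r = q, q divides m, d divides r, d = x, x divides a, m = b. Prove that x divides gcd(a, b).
r = q and d divides r, therefore d divides q. Since d = x, x divides q. From m = b and q divides m, q divides b. Because x divides q, x divides b. Because x divides a, x divides gcd(a, b).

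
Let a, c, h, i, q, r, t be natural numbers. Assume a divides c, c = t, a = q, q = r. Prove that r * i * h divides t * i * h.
Since a = q and q = r, a = r. From c = t and a divides c, a divides t. a = r, so r divides t. Then r * i divides t * i. Then r * i * h divides t * i * h.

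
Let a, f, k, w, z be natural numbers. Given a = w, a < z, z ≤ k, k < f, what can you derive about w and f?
w < f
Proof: a < z and z ≤ k, therefore a < k. From a = w, w < k. Since k < f, w < f.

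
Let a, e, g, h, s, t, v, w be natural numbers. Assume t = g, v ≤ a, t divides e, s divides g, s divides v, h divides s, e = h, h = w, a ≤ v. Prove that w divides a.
t = g and t divides e, thus g divides e. e = h, so g divides h. Since s divides g, s divides h. Because h divides s, s = h. Since h = w, s = w. v ≤ a and a ≤ v, thus v = a. s divides v, so s divides a. Since s = w, w divides a.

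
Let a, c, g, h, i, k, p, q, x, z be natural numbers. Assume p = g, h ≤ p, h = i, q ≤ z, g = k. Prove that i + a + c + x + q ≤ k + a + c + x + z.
Since p = g and g = k, p = k. h = i and h ≤ p, thus i ≤ p. p = k, so i ≤ k. Then i + a ≤ k + a. Then i + a + c ≤ k + a + c. Then i + a + c + x ≤ k + a + c + x. q ≤ z, so i + a + c + x + q ≤ k + a + c + x + z.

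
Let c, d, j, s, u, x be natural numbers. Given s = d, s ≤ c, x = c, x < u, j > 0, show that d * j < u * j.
s = d and s ≤ c, hence d ≤ c. x = c and x < u, hence c < u. d ≤ c, so d < u. Since j > 0, d * j < u * j.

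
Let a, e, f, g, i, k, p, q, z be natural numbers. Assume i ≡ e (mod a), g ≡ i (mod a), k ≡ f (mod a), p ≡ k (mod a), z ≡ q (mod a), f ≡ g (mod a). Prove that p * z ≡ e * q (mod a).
p ≡ k (mod a) and k ≡ f (mod a), therefore p ≡ f (mod a). From f ≡ g (mod a), p ≡ g (mod a). g ≡ i (mod a), so p ≡ i (mod a). i ≡ e (mod a), so p ≡ e (mod a). Since z ≡ q (mod a), by multiplying congruences, p * z ≡ e * q (mod a).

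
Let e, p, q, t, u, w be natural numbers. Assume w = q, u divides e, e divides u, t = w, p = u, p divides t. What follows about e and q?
e divides q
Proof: Since u divides e and e divides u, u = e. Since t = w and w = q, t = q. From p = u and p divides t, u divides t. t = q, so u divides q. u = e, so e divides q.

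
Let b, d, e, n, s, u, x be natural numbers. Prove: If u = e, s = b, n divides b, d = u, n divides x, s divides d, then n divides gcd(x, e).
d = u and u = e, hence d = e. s divides d, so s divides e. Since s = b, b divides e. n divides b, so n divides e. Since n divides x, n divides gcd(x, e).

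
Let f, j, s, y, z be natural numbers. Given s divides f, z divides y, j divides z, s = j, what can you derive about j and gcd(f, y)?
j divides gcd(f, y)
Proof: s = j and s divides f, thus j divides f. j divides z and z divides y, therefore j divides y. Since j divides f, j divides gcd(f, y).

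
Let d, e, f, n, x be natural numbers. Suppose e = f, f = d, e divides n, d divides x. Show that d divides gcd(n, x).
From e = f and f = d, e = d. Since e divides n, d divides n. Since d divides x, d divides gcd(n, x).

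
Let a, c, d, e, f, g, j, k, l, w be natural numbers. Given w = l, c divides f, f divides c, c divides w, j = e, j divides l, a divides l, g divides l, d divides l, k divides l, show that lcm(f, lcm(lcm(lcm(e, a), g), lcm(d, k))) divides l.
c divides f and f divides c, so c = f. Since c divides w, f divides w. Since w = l, f divides l. j = e and j divides l, therefore e divides l. Since a divides l, lcm(e, a) divides l. g divides l, so lcm(lcm(e, a), g) divides l. From d divides l and k divides l, lcm(d, k) divides l. Because lcm(lcm(e, a), g) divides l, lcm(lcm(lcm(e, a), g), lcm(d, k)) divides l. Because f divides l, lcm(f, lcm(lcm(lcm(e, a), g), lcm(d, k))) divides l.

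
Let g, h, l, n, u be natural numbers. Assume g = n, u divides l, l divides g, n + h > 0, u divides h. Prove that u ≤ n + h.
From u divides l and l divides g, u divides g. g = n, so u divides n. From u divides h, u divides n + h. n + h > 0, so u ≤ n + h.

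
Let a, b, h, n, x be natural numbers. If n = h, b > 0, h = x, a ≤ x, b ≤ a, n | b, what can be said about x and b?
x = b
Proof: Since n = h and h = x, n = x. n | b and b > 0, hence n ≤ b. Because n = x, x ≤ b. Since b ≤ a and a ≤ x, b ≤ x. Since x ≤ b, x = b.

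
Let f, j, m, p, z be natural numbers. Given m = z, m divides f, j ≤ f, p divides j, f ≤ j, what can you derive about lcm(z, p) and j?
lcm(z, p) divides j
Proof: f ≤ j and j ≤ f, hence f = j. From m = z and m divides f, z divides f. f = j, so z divides j. Since p divides j, lcm(z, p) divides j.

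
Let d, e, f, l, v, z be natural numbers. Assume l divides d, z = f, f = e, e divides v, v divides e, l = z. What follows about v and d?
v divides d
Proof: e divides v and v divides e, thus e = v. Since f = e, f = v. l = z and z = f, thus l = f. l divides d, so f divides d. f = v, so v divides d.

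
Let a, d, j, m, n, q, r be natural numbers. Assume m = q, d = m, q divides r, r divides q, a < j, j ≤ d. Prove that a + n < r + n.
d = m and m = q, hence d = q. q divides r and r divides q, so q = r. Since d = q, d = r. a < j and j ≤ d, thus a < d. d = r, so a < r. Then a + n < r + n.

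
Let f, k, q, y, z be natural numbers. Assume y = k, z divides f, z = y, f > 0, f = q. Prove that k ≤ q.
From z = y and y = k, z = k. z divides f and f > 0, so z ≤ f. Since f = q, z ≤ q. z = k, so k ≤ q.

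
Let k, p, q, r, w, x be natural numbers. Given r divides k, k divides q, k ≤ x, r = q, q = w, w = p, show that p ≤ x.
r = q and r divides k, so q divides k. k divides q, so k = q. Since q = w, k = w. From k ≤ x, w ≤ x. Because w = p, p ≤ x.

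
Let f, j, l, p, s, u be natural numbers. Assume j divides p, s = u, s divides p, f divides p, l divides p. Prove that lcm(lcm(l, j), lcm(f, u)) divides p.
Because l divides p and j divides p, lcm(l, j) divides p. s = u and s divides p, hence u divides p. f divides p, so lcm(f, u) divides p. lcm(l, j) divides p, so lcm(lcm(l, j), lcm(f, u)) divides p.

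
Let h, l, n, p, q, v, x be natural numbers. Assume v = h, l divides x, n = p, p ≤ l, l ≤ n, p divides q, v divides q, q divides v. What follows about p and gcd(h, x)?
p divides gcd(h, x)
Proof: q divides v and v divides q, therefore q = v. Since v = h, q = h. p divides q, so p divides h. n = p and l ≤ n, so l ≤ p. p ≤ l, so l = p. l divides x, so p divides x. p divides h, so p divides gcd(h, x).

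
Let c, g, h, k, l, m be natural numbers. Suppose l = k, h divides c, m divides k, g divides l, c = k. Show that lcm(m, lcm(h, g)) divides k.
Because c = k and h divides c, h divides k. l = k and g divides l, hence g divides k. Since h divides k, lcm(h, g) divides k. m divides k, so lcm(m, lcm(h, g)) divides k.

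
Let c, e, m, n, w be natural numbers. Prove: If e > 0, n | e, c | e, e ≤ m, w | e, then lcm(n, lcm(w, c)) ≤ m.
From w | e and c | e, lcm(w, c) | e. Since n | e, lcm(n, lcm(w, c)) | e. From e > 0, lcm(n, lcm(w, c)) ≤ e. From e ≤ m, lcm(n, lcm(w, c)) ≤ m.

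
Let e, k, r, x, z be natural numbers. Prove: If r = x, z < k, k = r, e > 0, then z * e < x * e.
k = r and r = x, so k = x. Since z < k, z < x. Since e > 0, z * e < x * e.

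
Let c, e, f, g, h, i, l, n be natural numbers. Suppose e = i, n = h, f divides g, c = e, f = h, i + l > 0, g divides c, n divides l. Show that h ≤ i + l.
c = e and e = i, therefore c = i. f divides g and g divides c, hence f divides c. f = h, so h divides c. Since c = i, h divides i. n = h and n divides l, hence h divides l. Since h divides i, h divides i + l. Since i + l > 0, h ≤ i + l.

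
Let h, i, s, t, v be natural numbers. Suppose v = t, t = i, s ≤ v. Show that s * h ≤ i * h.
From v = t and t = i, v = i. s ≤ v, so s ≤ i. By multiplying by a non-negative, s * h ≤ i * h.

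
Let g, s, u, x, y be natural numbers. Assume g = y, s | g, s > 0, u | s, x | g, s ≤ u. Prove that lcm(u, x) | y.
Since u | s and s > 0, u ≤ s. Since s ≤ u, s = u. s | g, so u | g. Since x | g, lcm(u, x) | g. Since g = y, lcm(u, x) | y.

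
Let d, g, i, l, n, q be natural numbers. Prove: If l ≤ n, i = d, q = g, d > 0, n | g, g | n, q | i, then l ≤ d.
g | n and n | g, hence g = n. q = g and q | i, therefore g | i. i = d, so g | d. From g = n, n | d. From d > 0, n ≤ d. l ≤ n, so l ≤ d.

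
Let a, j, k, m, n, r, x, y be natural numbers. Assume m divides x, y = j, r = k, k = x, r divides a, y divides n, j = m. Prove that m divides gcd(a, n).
r = k and k = x, thus r = x. Since r divides a, x divides a. Since m divides x, m divides a. From y = j and j = m, y = m. Since y divides n, m divides n. Because m divides a, m divides gcd(a, n).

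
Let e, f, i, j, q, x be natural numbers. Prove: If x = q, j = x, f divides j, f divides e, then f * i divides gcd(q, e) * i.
j = x and f divides j, thus f divides x. Since x = q, f divides q. Since f divides e, f divides gcd(q, e). Then f * i divides gcd(q, e) * i.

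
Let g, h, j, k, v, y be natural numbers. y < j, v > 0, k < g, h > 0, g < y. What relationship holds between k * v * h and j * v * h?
k * v * h < j * v * h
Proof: Because g < y and y < j, g < j. k < g, so k < j. v > 0, so k * v < j * v. From h > 0, k * v * h < j * v * h.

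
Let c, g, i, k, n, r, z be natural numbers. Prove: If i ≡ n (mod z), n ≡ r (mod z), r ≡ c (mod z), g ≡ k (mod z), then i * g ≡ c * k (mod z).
Since i ≡ n (mod z) and n ≡ r (mod z), i ≡ r (mod z). r ≡ c (mod z), so i ≡ c (mod z). Since g ≡ k (mod z), by multiplying congruences, i * g ≡ c * k (mod z).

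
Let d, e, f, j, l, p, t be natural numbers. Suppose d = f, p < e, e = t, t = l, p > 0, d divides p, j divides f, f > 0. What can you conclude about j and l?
j < l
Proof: e = t and t = l, therefore e = l. Since j divides f and f > 0, j ≤ f. d = f and d divides p, so f divides p. From p > 0, f ≤ p. j ≤ f, so j ≤ p. p < e, so j < e. e = l, so j < l.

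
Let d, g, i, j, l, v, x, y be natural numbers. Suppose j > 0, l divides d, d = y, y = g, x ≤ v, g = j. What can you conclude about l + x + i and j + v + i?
l + x + i ≤ j + v + i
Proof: Since y = g and g = j, y = j. Since d = y, d = j. Since l divides d, l divides j. j > 0, so l ≤ j. Since x ≤ v, l + x ≤ j + v. Then l + x + i ≤ j + v + i.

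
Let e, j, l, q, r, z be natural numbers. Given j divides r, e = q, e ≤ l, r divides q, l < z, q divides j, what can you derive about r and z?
r < z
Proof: Because q divides j and j divides r, q divides r. r divides q, so q = r. e = q, so e = r. From e ≤ l and l < z, e < z. From e = r, r < z.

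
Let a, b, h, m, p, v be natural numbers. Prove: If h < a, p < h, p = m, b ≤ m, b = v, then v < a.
From b = v and b ≤ m, v ≤ m. Since p < h and h < a, p < a. p = m, so m < a. Because v ≤ m, v < a.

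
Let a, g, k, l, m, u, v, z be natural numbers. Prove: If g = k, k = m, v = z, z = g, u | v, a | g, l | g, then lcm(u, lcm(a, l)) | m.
From g = k and k = m, g = m. v = z and z = g, hence v = g. u | v, so u | g. Because a | g and l | g, lcm(a, l) | g. Since u | g, lcm(u, lcm(a, l)) | g. Because g = m, lcm(u, lcm(a, l)) | m.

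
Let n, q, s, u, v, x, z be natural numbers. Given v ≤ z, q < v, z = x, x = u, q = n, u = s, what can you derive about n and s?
n < s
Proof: Since z = x and x = u, z = u. Since u = s, z = s. q < v and v ≤ z, therefore q < z. q = n, so n < z. From z = s, n < s.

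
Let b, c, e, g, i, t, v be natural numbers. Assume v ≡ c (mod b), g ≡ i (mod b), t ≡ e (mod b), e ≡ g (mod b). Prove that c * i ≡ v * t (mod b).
t ≡ e (mod b) and e ≡ g (mod b), thus t ≡ g (mod b). g ≡ i (mod b), so t ≡ i (mod b). From v ≡ c (mod b), by multiplying congruences, v * t ≡ c * i (mod b). Then c * i ≡ v * t (mod b).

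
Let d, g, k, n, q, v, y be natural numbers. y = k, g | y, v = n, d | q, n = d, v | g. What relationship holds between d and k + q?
d | k + q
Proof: v = n and n = d, therefore v = d. v | g, so d | g. Since g | y, d | y. Since y = k, d | k. Since d | q, d | k + q.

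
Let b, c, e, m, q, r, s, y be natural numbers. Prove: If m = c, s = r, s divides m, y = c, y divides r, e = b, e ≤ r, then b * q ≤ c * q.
s = r and s divides m, thus r divides m. Since m = c, r divides c. y = c and y divides r, therefore c divides r. r divides c, so r = c. From e = b and e ≤ r, b ≤ r. r = c, so b ≤ c. By multiplying by a non-negative, b * q ≤ c * q.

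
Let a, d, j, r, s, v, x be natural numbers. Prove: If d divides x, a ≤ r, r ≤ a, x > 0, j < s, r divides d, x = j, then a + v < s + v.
r ≤ a and a ≤ r, so r = a. r divides d and d divides x, thus r divides x. Since x > 0, r ≤ x. Since x = j, r ≤ j. Since r = a, a ≤ j. j < s, so a < s. Then a + v < s + v.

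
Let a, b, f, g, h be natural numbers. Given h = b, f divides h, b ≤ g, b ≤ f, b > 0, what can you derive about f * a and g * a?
f * a ≤ g * a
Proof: h = b and f divides h, thus f divides b. b > 0, so f ≤ b. From b ≤ f, b = f. b ≤ g, so f ≤ g. By multiplying by a non-negative, f * a ≤ g * a.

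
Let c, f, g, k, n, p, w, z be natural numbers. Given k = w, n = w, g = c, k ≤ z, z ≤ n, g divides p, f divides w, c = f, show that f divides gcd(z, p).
k = w and k ≤ z, so w ≤ z. n = w and z ≤ n, so z ≤ w. w ≤ z, so w = z. Since f divides w, f divides z. Because g = c and c = f, g = f. Because g divides p, f divides p. f divides z, so f divides gcd(z, p).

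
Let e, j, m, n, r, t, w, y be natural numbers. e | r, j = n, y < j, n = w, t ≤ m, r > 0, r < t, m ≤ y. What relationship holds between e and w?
e < w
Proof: e | r and r > 0, hence e ≤ r. r < t and t ≤ m, hence r < m. Since m ≤ y, r < y. Since e ≤ r, e < y. j = n and n = w, hence j = w. Since y < j, y < w. From e < y, e < w.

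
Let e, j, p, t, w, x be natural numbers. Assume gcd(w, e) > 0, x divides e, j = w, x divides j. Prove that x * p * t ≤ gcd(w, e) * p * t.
j = w and x divides j, therefore x divides w. x divides e, so x divides gcd(w, e). Since gcd(w, e) > 0, x ≤ gcd(w, e). By multiplying by a non-negative, x * p ≤ gcd(w, e) * p. By multiplying by a non-negative, x * p * t ≤ gcd(w, e) * p * t.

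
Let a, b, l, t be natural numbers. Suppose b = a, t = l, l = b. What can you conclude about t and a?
t = a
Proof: Because t = l and l = b, t = b. Since b = a, t = a.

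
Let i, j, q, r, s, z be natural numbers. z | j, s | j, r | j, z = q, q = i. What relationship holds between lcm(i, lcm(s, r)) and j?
lcm(i, lcm(s, r)) | j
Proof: From z = q and q = i, z = i. z | j, so i | j. s | j and r | j, therefore lcm(s, r) | j. Since i | j, lcm(i, lcm(s, r)) | j.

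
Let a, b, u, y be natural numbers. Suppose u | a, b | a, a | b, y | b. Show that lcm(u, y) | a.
Since b | a and a | b, b = a. Since y | b, y | a. u | a, so lcm(u, y) | a.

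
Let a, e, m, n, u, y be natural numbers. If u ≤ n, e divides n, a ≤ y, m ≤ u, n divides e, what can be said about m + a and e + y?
m + a ≤ e + y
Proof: Because n divides e and e divides n, n = e. m ≤ u and u ≤ n, so m ≤ n. Since n = e, m ≤ e. Since a ≤ y, m + a ≤ e + y.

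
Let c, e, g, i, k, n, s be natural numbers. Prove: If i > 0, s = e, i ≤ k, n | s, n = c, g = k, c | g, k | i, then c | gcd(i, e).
k | i and i > 0, thus k ≤ i. i ≤ k, so k = i. g = k, so g = i. Since c | g, c | i. s = e and n | s, so n | e. Since n = c, c | e. c | i, so c | gcd(i, e).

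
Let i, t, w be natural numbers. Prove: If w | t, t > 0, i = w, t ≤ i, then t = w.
i = w and t ≤ i, therefore t ≤ w. Since w | t and t > 0, w ≤ t. Since t ≤ w, t = w.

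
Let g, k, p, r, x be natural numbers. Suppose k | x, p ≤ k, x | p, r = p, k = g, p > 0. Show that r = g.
Because k | x and x | p, k | p. Since p > 0, k ≤ p. p ≤ k, so p = k. Since r = p, r = k. k = g, so r = g.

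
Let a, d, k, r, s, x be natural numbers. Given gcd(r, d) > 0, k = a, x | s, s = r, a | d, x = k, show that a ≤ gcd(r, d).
x = k and k = a, therefore x = a. Since s = r and x | s, x | r. Since x = a, a | r. Since a | d, a | gcd(r, d). gcd(r, d) > 0, so a ≤ gcd(r, d).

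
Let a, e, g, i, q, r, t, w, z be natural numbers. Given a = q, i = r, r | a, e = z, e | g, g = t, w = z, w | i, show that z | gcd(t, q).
Because e = z and e | g, z | g. g = t, so z | t. i = r and w | i, thus w | r. Since a = q and r | a, r | q. w | r, so w | q. w = z, so z | q. Since z | t, z | gcd(t, q).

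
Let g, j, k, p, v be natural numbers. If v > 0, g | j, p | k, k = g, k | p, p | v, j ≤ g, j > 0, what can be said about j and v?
j ≤ v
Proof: Since g | j and j > 0, g ≤ j. j ≤ g, so g = j. p | k and k | p, therefore p = k. p | v, so k | v. Since k = g, g | v. v > 0, so g ≤ v. Because g = j, j ≤ v.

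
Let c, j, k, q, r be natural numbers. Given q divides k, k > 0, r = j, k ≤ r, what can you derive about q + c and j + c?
q + c ≤ j + c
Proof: Since q divides k and k > 0, q ≤ k. Since r = j and k ≤ r, k ≤ j. Since q ≤ k, q ≤ j. Then q + c ≤ j + c.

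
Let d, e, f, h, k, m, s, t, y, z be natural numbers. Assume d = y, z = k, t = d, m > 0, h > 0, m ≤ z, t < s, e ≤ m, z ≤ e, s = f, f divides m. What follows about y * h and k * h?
y * h < k * h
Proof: z ≤ e and e ≤ m, so z ≤ m. Since m ≤ z, m = z. From z = k, m = k. t = d and t < s, hence d < s. Because d = y, y < s. s = f, so y < f. f divides m and m > 0, thus f ≤ m. Since y < f, y < m. m = k, so y < k. Combining with h > 0, by multiplying by a positive, y * h < k * h.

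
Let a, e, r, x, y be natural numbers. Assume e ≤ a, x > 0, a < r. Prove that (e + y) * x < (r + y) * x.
Because e ≤ a and a < r, e < r. Then e + y < r + y. From x > 0, by multiplying by a positive, (e + y) * x < (r + y) * x.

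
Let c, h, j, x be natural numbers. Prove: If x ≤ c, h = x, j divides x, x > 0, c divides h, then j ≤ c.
Since h = x and c divides h, c divides x. Since x > 0, c ≤ x. x ≤ c, so x = c. Because j divides x and x > 0, j ≤ x. Since x = c, j ≤ c.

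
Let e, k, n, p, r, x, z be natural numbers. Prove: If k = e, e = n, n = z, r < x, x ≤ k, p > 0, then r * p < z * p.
e = n and n = z, so e = z. Since k = e, k = z. r < x and x ≤ k, thus r < k. k = z, so r < z. p > 0, so r * p < z * p.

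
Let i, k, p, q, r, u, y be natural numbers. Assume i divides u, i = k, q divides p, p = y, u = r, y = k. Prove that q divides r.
p = y and y = k, therefore p = k. Since q divides p, q divides k. Because u = r and i divides u, i divides r. Since i = k, k divides r. Since q divides k, q divides r.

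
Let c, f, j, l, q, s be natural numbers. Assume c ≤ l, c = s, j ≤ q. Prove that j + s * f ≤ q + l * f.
c = s and c ≤ l, therefore s ≤ l. By multiplying by a non-negative, s * f ≤ l * f. j ≤ q, so j + s * f ≤ q + l * f.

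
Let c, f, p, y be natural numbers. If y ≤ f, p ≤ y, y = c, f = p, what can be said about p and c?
p = c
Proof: f = p and y ≤ f, therefore y ≤ p. p ≤ y, so p = y. y = c, so p = c.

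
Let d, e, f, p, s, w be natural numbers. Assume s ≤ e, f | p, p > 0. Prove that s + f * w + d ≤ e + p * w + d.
f | p and p > 0, therefore f ≤ p. Then f * w ≤ p * w. s ≤ e, so s + f * w ≤ e + p * w. Then s + f * w + d ≤ e + p * w + d.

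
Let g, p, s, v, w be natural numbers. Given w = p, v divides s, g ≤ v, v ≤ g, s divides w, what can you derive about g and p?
g divides p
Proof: v ≤ g and g ≤ v, thus v = g. Since v divides s, g divides s. Because w = p and s divides w, s divides p. Since g divides s, g divides p.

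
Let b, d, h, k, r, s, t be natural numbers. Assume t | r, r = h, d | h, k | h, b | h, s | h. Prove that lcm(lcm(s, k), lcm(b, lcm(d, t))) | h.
s | h and k | h, therefore lcm(s, k) | h. Because r = h and t | r, t | h. Since d | h, lcm(d, t) | h. From b | h, lcm(b, lcm(d, t)) | h. Since lcm(s, k) | h, lcm(lcm(s, k), lcm(b, lcm(d, t))) | h.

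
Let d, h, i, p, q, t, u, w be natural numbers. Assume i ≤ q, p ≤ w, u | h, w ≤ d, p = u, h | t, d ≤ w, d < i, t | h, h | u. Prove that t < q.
Since u | h and h | u, u = h. p = u, so p = h. Since h | t and t | h, h = t. p = h, so p = t. w ≤ d and d ≤ w, hence w = d. Since p ≤ w, p ≤ d. d < i and i ≤ q, thus d < q. p ≤ d, so p < q. p = t, so t < q.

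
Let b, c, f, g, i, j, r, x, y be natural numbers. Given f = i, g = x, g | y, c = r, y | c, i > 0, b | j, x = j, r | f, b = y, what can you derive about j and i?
j ≤ i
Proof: Since b = y and b | j, y | j. g = x and g | y, hence x | y. x = j, so j | y. Since y | j, y = j. c = r and y | c, therefore y | r. Because f = i and r | f, r | i. y | r, so y | i. y = j, so j | i. i > 0, so j ≤ i.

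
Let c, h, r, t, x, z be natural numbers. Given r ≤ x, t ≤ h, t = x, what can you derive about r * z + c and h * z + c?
r * z + c ≤ h * z + c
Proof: t = x and t ≤ h, therefore x ≤ h. r ≤ x, so r ≤ h. Then r * z ≤ h * z. Then r * z + c ≤ h * z + c.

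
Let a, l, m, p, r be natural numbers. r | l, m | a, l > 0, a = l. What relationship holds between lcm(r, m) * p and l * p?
lcm(r, m) * p ≤ l * p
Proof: a = l and m | a, hence m | l. r | l, so lcm(r, m) | l. l > 0, so lcm(r, m) ≤ l. Then lcm(r, m) * p ≤ l * p.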